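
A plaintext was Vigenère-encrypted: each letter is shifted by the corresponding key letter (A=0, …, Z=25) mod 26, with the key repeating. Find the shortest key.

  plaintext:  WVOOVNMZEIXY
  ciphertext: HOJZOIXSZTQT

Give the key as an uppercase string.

LTV

  i= 0: H-W = 11 → L
  i= 1: O-V = 19 → T
  i= 2: J-O = 21 → V
  i= 3: Z-O = 11 → L
  i= 4: O-V = 19 → T
  i= 5: I-N = 21 → V
  i= 6: X-M = 11 → L
  i= 7: S-Z = 19 → T
  i= 8: Z-E = 21 → V
  i= 9: T-I = 11 → L
  i=10: Q-X = 19 → T
  i=11: T-Y = 21 → V
  shifts repeat with period 3: LTV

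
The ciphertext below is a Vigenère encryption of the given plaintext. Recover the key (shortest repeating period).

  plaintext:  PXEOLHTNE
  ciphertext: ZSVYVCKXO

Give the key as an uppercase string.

KVRK

  i= 0: Z-P = 10 → K
  i= 1: S-X = 21 → V
  i= 2: V-E = 17 → R
  i= 3: Y-O = 10 → K
  i= 4: V-L = 10 → K
  i= 5: C-H = 21 → V
  i= 6: K-T = 17 → R
  i= 7: X-N = 10 → K
  i= 8: O-E = 10 → K
  shifts repeat with period 4: KVRK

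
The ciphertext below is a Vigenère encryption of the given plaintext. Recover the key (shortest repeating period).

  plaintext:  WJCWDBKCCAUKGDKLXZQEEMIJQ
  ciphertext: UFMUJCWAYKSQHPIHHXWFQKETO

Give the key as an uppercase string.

  i= 0: U-W = 24 → Y
  i= 1: F-J = 22 → W
  i= 2: M-C = 10 → K
  i= 3: U-W = 24 → Y
  i= 4: J-D =  6 → G
  i= 5: C-B =  1 → B
  i= 6: W-K = 12 → M
  i= 7: A-C = 24 → Y
  i= 8: Y-C = 22 → W
  i= 9: K-A = 10 → K
  i=10: S-U = 24 → Y
  i=11: Q-K =  6 → G
  i=12: H-G =  1 → B
  i=13: P-D = 12 → M
  i=14: I-K = 24 → Y
  i=15: H-L = 22 → W
  i=16: H-X = 10 → K
  i=17: X-Z = 24 → Y
  i=18: W-Q =  6 → G
  i=19: F-E =  1 → B
  i=20: Q-E = 12 → M
  i=21: K-M = 24 → Y
  i=22: E-I = 22 → W
  i=23: T-J = 10 → K
  i=24: O-Q = 24 → Y
  shifts repeat with period 7: YWKYGBM

YWKYGBM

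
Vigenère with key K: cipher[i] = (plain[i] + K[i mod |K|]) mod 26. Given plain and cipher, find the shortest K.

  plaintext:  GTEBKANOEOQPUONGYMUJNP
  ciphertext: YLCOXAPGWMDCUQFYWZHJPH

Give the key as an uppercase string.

SSYNNAC

  i= 0: Y-G = 18 → S
  i= 1: L-T = 18 → S
  i= 2: C-E = 24 → Y
  i= 3: O-B = 13 → N
  i= 4: X-K = 13 → N
  i= 5: A-A =  0 → A
  i= 6: P-N =  2 → C
  i= 7: G-O = 18 → S
  i= 8: W-E = 18 → S
  i= 9: M-O = 24 → Y
  i=10: D-Q = 13 → N
  i=11: C-P = 13 → N
  i=12: U-U =  0 → A
  i=13: Q-O =  2 → C
  i=14: F-N = 18 → S
  i=15: Y-G = 18 → S
  i=16: W-Y = 24 → Y
  i=17: Z-M = 13 → N
  i=18: H-U = 13 → N
  i=19: J-J =  0 → A
  i=20: P-N =  2 → C
  i=21: H-P = 18 → S
  shifts repeat with period 7: SSYNNAC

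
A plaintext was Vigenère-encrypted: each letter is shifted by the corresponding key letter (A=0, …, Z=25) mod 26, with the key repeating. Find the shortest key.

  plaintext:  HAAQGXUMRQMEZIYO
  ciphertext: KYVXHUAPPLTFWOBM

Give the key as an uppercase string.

  i= 0: K-H =  3 → D
  i= 1: Y-A = 24 → Y
  i= 2: V-A = 21 → V
  i= 3: X-Q =  7 → H
  i= 4: H-G =  1 → B
  i= 5: U-X = 23 → X
  i= 6: A-U =  6 → G
  i= 7: P-M =  3 → D
  i= 8: P-R = 24 → Y
  i= 9: L-Q = 21 → V
  i=10: T-M =  7 → H
  i=11: F-E =  1 → B
  i=12: W-Z = 23 → X
  i=13: O-I =  6 → G
  i=14: B-Y =  3 → D
  i=15: M-O = 24 → Y
  shifts repeat with period 7: DYVHBXG

DYVHBXG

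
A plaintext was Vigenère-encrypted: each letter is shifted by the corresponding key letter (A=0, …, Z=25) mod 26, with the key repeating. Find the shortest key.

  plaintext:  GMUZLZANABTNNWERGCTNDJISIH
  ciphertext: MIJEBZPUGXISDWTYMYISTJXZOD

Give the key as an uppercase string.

GWPFQAPH

  i= 0: M-G =  6 → G
  i= 1: I-M = 22 → W
  i= 2: J-U = 15 → P
  i= 3: E-Z =  5 → F
  i= 4: B-L = 16 → Q
  i= 5: Z-Z =  0 → A
  i= 6: P-A = 15 → P
  i= 7: U-N =  7 → H
  i= 8: G-A =  6 → G
  i= 9: X-B = 22 → W
  i=10: I-T = 15 → P
  i=11: S-N =  5 → F
  i=12: D-N = 16 → Q
  i=13: W-W =  0 → A
  i=14: T-E = 15 → P
  i=15: Y-R =  7 → H
  i=16: M-G =  6 → G
  i=17: Y-C = 22 → W
  i=18: I-T = 15 → P
  i=19: S-N =  5 → F
  i=20: T-D = 16 → Q
  i=21: J-J =  0 → A
  i=22: X-I = 15 → P
  i=23: Z-S =  7 → H
  i=24: O-I =  6 → G
  i=25: D-H = 22 → W
  shifts repeat with period 8: GWPFQAPH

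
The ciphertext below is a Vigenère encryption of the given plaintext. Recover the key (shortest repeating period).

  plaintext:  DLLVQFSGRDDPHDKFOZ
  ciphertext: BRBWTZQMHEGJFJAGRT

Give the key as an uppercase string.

  i= 0: B-D = 24 → Y
  i= 1: R-L =  6 → G
  i= 2: B-L = 16 → Q
  i= 3: W-V =  1 → B
  i= 4: T-Q =  3 → D
  i= 5: Z-F = 20 → U
  i= 6: Q-S = 24 → Y
  i= 7: M-G =  6 → G
  i= 8: H-R = 16 → Q
  i= 9: E-D =  1 → B
  i=10: G-D =  3 → D
  i=11: J-P = 20 → U
  i=12: F-H = 24 → Y
  i=13: J-D =  6 → G
  i=14: A-K = 16 → Q
  i=15: G-F =  1 → B
  i=16: R-O =  3 → D
  i=17: T-Z = 20 → U
  shifts repeat with period 6: YGQBDU

YGQBDU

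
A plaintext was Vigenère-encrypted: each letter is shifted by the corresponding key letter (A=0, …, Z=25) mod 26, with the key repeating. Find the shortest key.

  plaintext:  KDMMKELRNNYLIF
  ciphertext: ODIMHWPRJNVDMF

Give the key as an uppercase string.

  i= 0: O-K =  4 → E
  i= 1: D-D =  0 → A
  i= 2: I-M = 22 → W
  i= 3: M-M =  0 → A
  i= 4: H-K = 23 → X
  i= 5: W-E = 18 → S
  i= 6: P-L =  4 → E
  i= 7: R-R =  0 → A
  i= 8: J-N = 22 → W
  i= 9: N-N =  0 → A
  i=10: V-Y = 23 → X
  i=11: D-L = 18 → S
  i=12: M-I =  4 → E
  i=13: F-F =  0 → A
  shifts repeat with period 6: EAWAXS

EAWAXS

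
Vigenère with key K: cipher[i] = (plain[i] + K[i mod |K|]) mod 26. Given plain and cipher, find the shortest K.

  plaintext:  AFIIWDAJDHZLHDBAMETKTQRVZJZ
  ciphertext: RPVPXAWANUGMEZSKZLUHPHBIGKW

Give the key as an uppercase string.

  i= 0: R-A = 17 → R
  i= 1: P-F = 10 → K
  i= 2: V-I = 13 → N
  i= 3: P-I =  7 → H
  i= 4: X-W =  1 → B
  i= 5: A-D = 23 → X
  i= 6: W-A = 22 → W
  i= 7: A-J = 17 → R
  i= 8: N-D = 10 → K
  i= 9: U-H = 13 → N
  i=10: G-Z =  7 → H
  i=11: M-L =  1 → B
  i=12: E-H = 23 → X
  i=13: Z-D = 22 → W
  i=14: S-B = 17 → R
  i=15: K-A = 10 → K
  i=16: Z-M = 13 → N
  i=17: L-E =  7 → H
  i=18: U-T =  1 → B
  i=19: H-K = 23 → X
  i=20: P-T = 22 → W
  i=21: H-Q = 17 → R
  i=22: B-R = 10 → K
  i=23: I-V = 13 → N
  i=24: G-Z =  7 → H
  i=25: K-J =  1 → B
  i=26: W-Z = 23 → X
  shifts repeat with period 7: RKNHBXW

RKNHBXW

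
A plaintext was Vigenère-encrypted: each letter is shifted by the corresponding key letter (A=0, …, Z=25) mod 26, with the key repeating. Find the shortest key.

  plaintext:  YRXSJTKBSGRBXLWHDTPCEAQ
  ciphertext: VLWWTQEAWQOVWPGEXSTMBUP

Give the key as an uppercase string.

XUZEK

  i= 0: V-Y = 23 → X
  i= 1: L-R = 20 → U
  i= 2: W-X = 25 → Z
  i= 3: W-S =  4 → E
  i= 4: T-J = 10 → K
  i= 5: Q-T = 23 → X
  i= 6: E-K = 20 → U
  i= 7: A-B = 25 → Z
  i= 8: W-S =  4 → E
  i= 9: Q-G = 10 → K
  i=10: O-R = 23 → X
  i=11: V-B = 20 → U
  i=12: W-X = 25 → Z
  i=13: P-L =  4 → E
  i=14: G-W = 10 → K
  i=15: E-H = 23 → X
  i=16: X-D = 20 → U
  i=17: S-T = 25 → Z
  i=18: T-P =  4 → E
  i=19: M-C = 10 → K
  i=20: B-E = 23 → X
  i=21: U-A = 20 → U
  i=22: P-Q = 25 → Z
  shifts repeat with period 5: XUZEK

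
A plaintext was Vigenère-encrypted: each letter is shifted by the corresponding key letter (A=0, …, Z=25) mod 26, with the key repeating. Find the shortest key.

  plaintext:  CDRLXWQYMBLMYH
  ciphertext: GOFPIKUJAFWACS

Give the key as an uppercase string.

ELO

  i= 0: G-C =  4 → E
  i= 1: O-D = 11 → L
  i= 2: F-R = 14 → O
  i= 3: P-L =  4 → E
  i= 4: I-X = 11 → L
  i= 5: K-W = 14 → O
  i= 6: U-Q =  4 → E
  i= 7: J-Y = 11 → L
  i= 8: A-M = 14 → O
  i= 9: F-B =  4 → E
  i=10: W-L = 11 → L
  i=11: A-M = 14 → O
  i=12: C-Y =  4 → E
  i=13: S-H = 11 → L
  shifts repeat with period 3: ELO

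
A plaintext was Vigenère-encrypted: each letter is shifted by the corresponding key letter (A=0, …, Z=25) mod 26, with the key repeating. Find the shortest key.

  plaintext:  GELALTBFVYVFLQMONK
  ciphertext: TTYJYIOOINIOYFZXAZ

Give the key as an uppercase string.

  i= 0: T-G = 13 → N
  i= 1: T-E = 15 → P
  i= 2: Y-L = 13 → N
  i= 3: J-A =  9 → J
  i= 4: Y-L = 13 → N
  i= 5: I-T = 15 → P
  i= 6: O-B = 13 → N
  i= 7: O-F =  9 → J
  i= 8: I-V = 13 → N
  i= 9: N-Y = 15 → P
  i=10: I-V = 13 → N
  i=11: O-F =  9 → J
  i=12: Y-L = 13 → N
  i=13: F-Q = 15 → P
  i=14: Z-M = 13 → N
  i=15: X-O =  9 → J
  i=16: A-N = 13 → N
  i=17: Z-K = 15 → P
  shifts repeat with period 4: NPNJ

NPNJ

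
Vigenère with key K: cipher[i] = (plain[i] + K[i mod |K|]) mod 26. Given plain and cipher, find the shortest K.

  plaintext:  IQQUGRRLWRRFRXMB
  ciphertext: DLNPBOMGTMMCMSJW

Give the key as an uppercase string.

VVX

  i= 0: D-I = 21 → V
  i= 1: L-Q = 21 → V
  i= 2: N-Q = 23 → X
  i= 3: P-U = 21 → V
  i= 4: B-G = 21 → V
  i= 5: O-R = 23 → X
  i= 6: M-R = 21 → V
  i= 7: G-L = 21 → V
  i= 8: T-W = 23 → X
  i= 9: M-R = 21 → V
  i=10: M-R = 21 → V
  i=11: C-F = 23 → X
  i=12: M-R = 21 → V
  i=13: S-X = 21 → V
  i=14: J-M = 23 → X
  i=15: W-B = 21 → V
  shifts repeat with period 3: VVX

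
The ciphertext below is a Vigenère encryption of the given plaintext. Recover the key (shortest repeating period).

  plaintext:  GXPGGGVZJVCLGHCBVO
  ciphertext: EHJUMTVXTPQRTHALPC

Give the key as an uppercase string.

YKUOGNA

  i= 0: E-G = 24 → Y
  i= 1: H-X = 10 → K
  i= 2: J-P = 20 → U
  i= 3: U-G = 14 → O
  i= 4: M-G =  6 → G
  i= 5: T-G = 13 → N
  i= 6: V-V =  0 → A
  i= 7: X-Z = 24 → Y
  i= 8: T-J = 10 → K
  i= 9: P-V = 20 → U
  i=10: Q-C = 14 → O
  i=11: R-L =  6 → G
  i=12: T-G = 13 → N
  i=13: H-H =  0 → A
  i=14: A-C = 24 → Y
  i=15: L-B = 10 → K
  i=16: P-V = 20 → U
  i=17: C-O = 14 → O
  shifts repeat with period 7: YKUOGNA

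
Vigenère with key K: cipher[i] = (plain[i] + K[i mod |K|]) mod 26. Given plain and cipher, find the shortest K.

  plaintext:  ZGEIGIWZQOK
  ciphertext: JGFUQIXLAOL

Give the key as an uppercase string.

KABM

  i= 0: J-Z = 10 → K
  i= 1: G-G =  0 → A
  i= 2: F-E =  1 → B
  i= 3: U-I = 12 → M
  i= 4: Q-G = 10 → K
  i= 5: I-I =  0 → A
  i= 6: X-W =  1 → B
  i= 7: L-Z = 12 → M
  i= 8: A-Q = 10 → K
  i= 9: O-O =  0 → A
  i=10: L-K =  1 → B
  shifts repeat with period 4: KABM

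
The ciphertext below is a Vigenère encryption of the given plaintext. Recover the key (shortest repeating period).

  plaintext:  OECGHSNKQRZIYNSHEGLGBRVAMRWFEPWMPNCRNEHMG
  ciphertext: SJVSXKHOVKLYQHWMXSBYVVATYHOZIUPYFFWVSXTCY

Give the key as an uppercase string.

  i= 0: S-O =  4 → E
  i= 1: J-E =  5 → F
  i= 2: V-C = 19 → T
  i= 3: S-G = 12 → M
  i= 4: X-H = 16 → Q
  i= 5: K-S = 18 → S
  i= 6: H-N = 20 → U
  i= 7: O-K =  4 → E
  i= 8: V-Q =  5 → F
  i= 9: K-R = 19 → T
  i=10: L-Z = 12 → M
  i=11: Y-I = 16 → Q
  i=12: Q-Y = 18 → S
  i=13: H-N = 20 → U
  i=14: W-S =  4 → E
  i=15: M-H =  5 → F
  i=16: X-E = 19 → T
  i=17: S-G = 12 → M
  i=18: B-L = 16 → Q
  i=19: Y-G = 18 → S
  i=20: V-B = 20 → U
  i=21: V-R =  4 → E
  i=22: A-V =  5 → F
  i=23: T-A = 19 → T
  i=24: Y-M = 12 → M
  i=25: H-R = 16 → Q
  i=26: O-W = 18 → S
  i=27: Z-F = 20 → U
  i=28: I-E =  4 → E
  i=29: U-P =  5 → F
  i=30: P-W = 19 → T
  i=31: Y-M = 12 → M
  i=32: F-P = 16 → Q
  i=33: F-N = 18 → S
  i=34: W-C = 20 → U
  i=35: V-R =  4 → E
  i=36: S-N =  5 → F
  i=37: X-E = 19 → T
  i=38: T-H = 12 → M
  i=39: C-M = 16 → Q
  i=40: Y-G = 18 → S
  shifts repeat with period 7: EFTMQSU

EFTMQSU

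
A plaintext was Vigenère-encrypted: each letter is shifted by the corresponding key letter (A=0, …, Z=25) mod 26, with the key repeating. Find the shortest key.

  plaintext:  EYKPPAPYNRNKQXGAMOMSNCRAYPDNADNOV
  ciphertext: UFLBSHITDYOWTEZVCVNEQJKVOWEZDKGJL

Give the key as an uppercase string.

QHBMDHTV

  i= 0: U-E = 16 → Q
  i= 1: F-Y =  7 → H
  i= 2: L-K =  1 → B
  i= 3: B-P = 12 → M
  i= 4: S-P =  3 → D
  i= 5: H-A =  7 → H
  i= 6: I-P = 19 → T
  i= 7: T-Y = 21 → V
  i= 8: D-N = 16 → Q
  i= 9: Y-R =  7 → H
  i=10: O-N =  1 → B
  i=11: W-K = 12 → M
  i=12: T-Q =  3 → D
  i=13: E-X =  7 → H
  i=14: Z-G = 19 → T
  i=15: V-A = 21 → V
  i=16: C-M = 16 → Q
  i=17: V-O =  7 → H
  i=18: N-M =  1 → B
  i=19: E-S = 12 → M
  i=20: Q-N =  3 → D
  i=21: J-C =  7 → H
  i=22: K-R = 19 → T
  i=23: V-A = 21 → V
  i=24: O-Y = 16 → Q
  i=25: W-P =  7 → H
  i=26: E-D =  1 → B
  i=27: Z-N = 12 → M
  i=28: D-A =  3 → D
  i=29: K-D =  7 → H
  i=30: G-N = 19 → T
  i=31: J-O = 21 → V
  i=32: L-V = 16 → Q
  shifts repeat with period 8: QHBMDHTV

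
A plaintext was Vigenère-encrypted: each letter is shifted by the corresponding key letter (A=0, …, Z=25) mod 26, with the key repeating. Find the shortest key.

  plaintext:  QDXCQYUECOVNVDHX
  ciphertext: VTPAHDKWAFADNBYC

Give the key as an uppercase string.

  i= 0: V-Q =  5 → F
  i= 1: T-D = 16 → Q
  i= 2: P-X = 18 → S
  i= 3: A-C = 24 → Y
  i= 4: H-Q = 17 → R
  i= 5: D-Y =  5 → F
  i= 6: K-U = 16 → Q
  i= 7: W-E = 18 → S
  i= 8: A-C = 24 → Y
  i= 9: F-O = 17 → R
  i=10: A-V =  5 → F
  i=11: D-N = 16 → Q
  i=12: N-V = 18 → S
  i=13: B-D = 24 → Y
  i=14: Y-H = 17 → R
  i=15: C-X =  5 → F
  shifts repeat with period 5: FQSYR

FQSYR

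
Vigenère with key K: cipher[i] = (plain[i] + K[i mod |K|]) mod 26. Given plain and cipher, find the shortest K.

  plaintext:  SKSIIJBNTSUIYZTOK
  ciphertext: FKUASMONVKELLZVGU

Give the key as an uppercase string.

  i= 0: F-S = 13 → N
  i= 1: K-K =  0 → A
  i= 2: U-S =  2 → C
  i= 3: A-I = 18 → S
  i= 4: S-I = 10 → K
  i= 5: M-J =  3 → D
  i= 6: O-B = 13 → N
  i= 7: N-N =  0 → A
  i= 8: V-T =  2 → C
  i= 9: K-S = 18 → S
  i=10: E-U = 10 → K
  i=11: L-I =  3 → D
  i=12: L-Y = 13 → N
  i=13: Z-Z =  0 → A
  i=14: V-T =  2 → C
  i=15: G-O = 18 → S
  i=16: U-K = 10 → K
  shifts repeat with period 6: NACSKD

NACSKD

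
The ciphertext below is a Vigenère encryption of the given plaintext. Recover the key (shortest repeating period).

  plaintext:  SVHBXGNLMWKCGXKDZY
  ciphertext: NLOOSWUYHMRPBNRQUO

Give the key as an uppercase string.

VQHN

  i= 0: N-S = 21 → V
  i= 1: L-V = 16 → Q
  i= 2: O-H =  7 → H
  i= 3: O-B = 13 → N
  i= 4: S-X = 21 → V
  i= 5: W-G = 16 → Q
  i= 6: U-N =  7 → H
  i= 7: Y-L = 13 → N
  i= 8: H-M = 21 → V
  i= 9: M-W = 16 → Q
  i=10: R-K =  7 → H
  i=11: P-C = 13 → N
  i=12: B-G = 21 → V
  i=13: N-X = 16 → Q
  i=14: R-K =  7 → H
  i=15: Q-D = 13 → N
  i=16: U-Z = 21 → V
  i=17: O-Y = 16 → Q
  shifts repeat with period 4: VQHN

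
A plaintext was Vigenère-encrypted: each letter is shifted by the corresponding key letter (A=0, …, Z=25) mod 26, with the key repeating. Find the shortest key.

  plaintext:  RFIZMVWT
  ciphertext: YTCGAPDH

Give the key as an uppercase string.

HOU

  i= 0: Y-R =  7 → H
  i= 1: T-F = 14 → O
  i= 2: C-I = 20 → U
  i= 3: G-Z =  7 → H
  i= 4: A-M = 14 → O
  i= 5: P-V = 20 → U
  i= 6: D-W =  7 → H
  i= 7: H-T = 14 → O
  shifts repeat with period 3: HOU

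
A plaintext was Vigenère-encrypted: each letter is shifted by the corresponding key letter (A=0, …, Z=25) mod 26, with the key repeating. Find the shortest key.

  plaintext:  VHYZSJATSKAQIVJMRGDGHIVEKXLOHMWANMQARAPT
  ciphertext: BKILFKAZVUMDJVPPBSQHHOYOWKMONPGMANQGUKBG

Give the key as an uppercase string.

GDKMNBA

  i= 0: B-V =  6 → G
  i= 1: K-H =  3 → D
  i= 2: I-Y = 10 → K
  i= 3: L-Z = 12 → M
  i= 4: F-S = 13 → N
  i= 5: K-J =  1 → B
  i= 6: A-A =  0 → A
  i= 7: Z-T =  6 → G
  i= 8: V-S =  3 → D
  i= 9: U-K = 10 → K
  i=10: M-A = 12 → M
  i=11: D-Q = 13 → N
  i=12: J-I =  1 → B
  i=13: V-V =  0 → A
  i=14: P-J =  6 → G
  i=15: P-M =  3 → D
  i=16: B-R = 10 → K
  i=17: S-G = 12 → M
  i=18: Q-D = 13 → N
  i=19: H-G =  1 → B
  i=20: H-H =  0 → A
  i=21: O-I =  6 → G
  i=22: Y-V =  3 → D
  i=23: O-E = 10 → K
  i=24: W-K = 12 → M
  i=25: K-X = 13 → N
  i=26: M-L =  1 → B
  i=27: O-O =  0 → A
  i=28: N-H =  6 → G
  i=29: P-M =  3 → D
  i=30: G-W = 10 → K
  i=31: M-A = 12 → M
  i=32: A-N = 13 → N
  i=33: N-M =  1 → B
  i=34: Q-Q =  0 → A
  i=35: G-A =  6 → G
  i=36: U-R =  3 → D
  i=37: K-A = 10 → K
  i=38: B-P = 12 → M
  i=39: G-T = 13 → N
  shifts repeat with period 7: GDKMNBA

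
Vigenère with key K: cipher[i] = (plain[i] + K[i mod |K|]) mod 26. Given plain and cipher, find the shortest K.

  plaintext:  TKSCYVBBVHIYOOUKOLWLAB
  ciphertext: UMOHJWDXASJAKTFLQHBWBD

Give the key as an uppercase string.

  i= 0: U-T =  1 → B
  i= 1: M-K =  2 → C
  i= 2: O-S = 22 → W
  i= 3: H-C =  5 → F
  i= 4: J-Y = 11 → L
  i= 5: W-V =  1 → B
  i= 6: D-B =  2 → C
  i= 7: X-B = 22 → W
  i= 8: A-V =  5 → F
  i= 9: S-H = 11 → L
  i=10: J-I =  1 → B
  i=11: A-Y =  2 → C
  i=12: K-O = 22 → W
  i=13: T-O =  5 → F
  i=14: F-U = 11 → L
  i=15: L-K =  1 → B
  i=16: Q-O =  2 → C
  i=17: H-L = 22 → W
  i=18: B-W =  5 → F
  i=19: W-L = 11 → L
  i=20: B-A =  1 → B
  i=21: D-B =  2 → C
  shifts repeat with period 5: BCWFL

BCWFL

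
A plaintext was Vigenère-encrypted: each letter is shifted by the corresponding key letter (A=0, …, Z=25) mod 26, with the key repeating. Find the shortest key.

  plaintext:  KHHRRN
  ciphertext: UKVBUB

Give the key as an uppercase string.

KDO

  i= 0: U-K = 10 → K
  i= 1: K-H =  3 → D
  i= 2: V-H = 14 → O
  i= 3: B-R = 10 → K
  i= 4: U-R =  3 → D
  i= 5: B-N = 14 → O
  shifts repeat with period 3: KDO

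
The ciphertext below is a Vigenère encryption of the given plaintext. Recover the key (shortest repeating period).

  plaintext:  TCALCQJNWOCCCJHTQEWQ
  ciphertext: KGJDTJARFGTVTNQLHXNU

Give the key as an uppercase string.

REJSRT

  i= 0: K-T = 17 → R
  i= 1: G-C =  4 → E
  i= 2: J-A =  9 → J
  i= 3: D-L = 18 → S
  i= 4: T-C = 17 → R
  i= 5: J-Q = 19 → T
  i= 6: A-J = 17 → R
  i= 7: R-N =  4 → E
  i= 8: F-W =  9 → J
  i= 9: G-O = 18 → S
  i=10: T-C = 17 → R
  i=11: V-C = 19 → T
  i=12: T-C = 17 → R
  i=13: N-J =  4 → E
  i=14: Q-H =  9 → J
  i=15: L-T = 18 → S
  i=16: H-Q = 17 → R
  i=17: X-E = 19 → T
  i=18: N-W = 17 → R
  i=19: U-Q =  4 → E
  shifts repeat with period 6: REJSRT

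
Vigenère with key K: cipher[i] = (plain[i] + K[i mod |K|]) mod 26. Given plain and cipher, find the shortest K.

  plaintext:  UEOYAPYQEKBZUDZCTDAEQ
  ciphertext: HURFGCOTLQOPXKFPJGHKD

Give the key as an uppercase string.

  i= 0: H-U = 13 → N
  i= 1: U-E = 16 → Q
  i= 2: R-O =  3 → D
  i= 3: F-Y =  7 → H
  i= 4: G-A =  6 → G
  i= 5: C-P = 13 → N
  i= 6: O-Y = 16 → Q
  i= 7: T-Q =  3 → D
  i= 8: L-E =  7 → H
  i= 9: Q-K =  6 → G
  i=10: O-B = 13 → N
  i=11: P-Z = 16 → Q
  i=12: X-U =  3 → D
  i=13: K-D =  7 → H
  i=14: F-Z =  6 → G
  i=15: P-C = 13 → N
  i=16: J-T = 16 → Q
  i=17: G-D =  3 → D
  i=18: H-A =  7 → H
  i=19: K-E =  6 → G
  i=20: D-Q = 13 → N
  shifts repeat with period 5: NQDHG

NQDHG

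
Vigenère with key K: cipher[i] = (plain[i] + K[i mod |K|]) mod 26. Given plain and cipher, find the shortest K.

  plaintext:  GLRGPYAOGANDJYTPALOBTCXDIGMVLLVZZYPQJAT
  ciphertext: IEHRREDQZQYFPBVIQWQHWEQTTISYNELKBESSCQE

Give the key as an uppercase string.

  i= 0: I-G =  2 → C
  i= 1: E-L = 19 → T
  i= 2: H-R = 16 → Q
  i= 3: R-G = 11 → L
  i= 4: R-P =  2 → C
  i= 5: E-Y =  6 → G
  i= 6: D-A =  3 → D
  i= 7: Q-O =  2 → C
  i= 8: Z-G = 19 → T
  i= 9: Q-A = 16 → Q
  i=10: Y-N = 11 → L
  i=11: F-D =  2 → C
  i=12: P-J =  6 → G
  i=13: B-Y =  3 → D
  i=14: V-T =  2 → C
  i=15: I-P = 19 → T
  i=16: Q-A = 16 → Q
  i=17: W-L = 11 → L
  i=18: Q-O =  2 → C
  i=19: H-B =  6 → G
  i=20: W-T =  3 → D
  i=21: E-C =  2 → C
  i=22: Q-X = 19 → T
  i=23: T-D = 16 → Q
  i=24: T-I = 11 → L
  i=25: I-G =  2 → C
  i=26: S-M =  6 → G
  i=27: Y-V =  3 → D
  i=28: N-L =  2 → C
  i=29: E-L = 19 → T
  i=30: L-V = 16 → Q
  i=31: K-Z = 11 → L
  i=32: B-Z =  2 → C
  i=33: E-Y =  6 → G
  i=34: S-P =  3 → D
  i=35: S-Q =  2 → C
  i=36: C-J = 19 → T
  i=37: Q-A = 16 → Q
  i=38: E-T = 11 → L
  shifts repeat with period 7: CTQLCGD

CTQLCGD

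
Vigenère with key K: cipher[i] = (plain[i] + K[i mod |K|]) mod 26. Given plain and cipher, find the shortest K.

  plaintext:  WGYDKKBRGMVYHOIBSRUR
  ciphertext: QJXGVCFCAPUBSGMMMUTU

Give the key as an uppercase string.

UDZDLSEL

  i= 0: Q-W = 20 → U
  i= 1: J-G =  3 → D
  i= 2: X-Y = 25 → Z
  i= 3: G-D =  3 → D
  i= 4: V-K = 11 → L
  i= 5: C-K = 18 → S
  i= 6: F-B =  4 → E
  i= 7: C-R = 11 → L
  i= 8: A-G = 20 → U
  i= 9: P-M =  3 → D
  i=10: U-V = 25 → Z
  i=11: B-Y =  3 → D
  i=12: S-H = 11 → L
  i=13: G-O = 18 → S
  i=14: M-I =  4 → E
  i=15: M-B = 11 → L
  i=16: M-S = 20 → U
  i=17: U-R =  3 → D
  i=18: T-U = 25 → Z
  i=19: U-R =  3 → D
  shifts repeat with period 8: UDZDLSEL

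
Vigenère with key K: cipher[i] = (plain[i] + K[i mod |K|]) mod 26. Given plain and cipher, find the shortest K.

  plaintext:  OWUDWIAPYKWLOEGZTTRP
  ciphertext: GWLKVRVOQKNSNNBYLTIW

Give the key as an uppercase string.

  i= 0: G-O = 18 → S
  i= 1: W-W =  0 → A
  i= 2: L-U = 17 → R
  i= 3: K-D =  7 → H
  i= 4: V-W = 25 → Z
  i= 5: R-I =  9 → J
  i= 6: V-A = 21 → V
  i= 7: O-P = 25 → Z
  i= 8: Q-Y = 18 → S
  i= 9: K-K =  0 → A
  i=10: N-W = 17 → R
  i=11: S-L =  7 → H
  i=12: N-O = 25 → Z
  i=13: N-E =  9 → J
  i=14: B-G = 21 → V
  i=15: Y-Z = 25 → Z
  i=16: L-T = 18 → S
  i=17: T-T =  0 → A
  i=18: I-R = 17 → R
  i=19: W-P =  7 → H
  shifts repeat with period 8: SARHZJVZ

SARHZJVZ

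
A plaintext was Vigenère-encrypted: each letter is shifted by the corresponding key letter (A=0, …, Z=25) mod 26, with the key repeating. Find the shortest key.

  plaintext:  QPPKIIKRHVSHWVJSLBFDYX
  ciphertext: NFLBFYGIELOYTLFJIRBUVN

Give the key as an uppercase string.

  i= 0: N-Q = 23 → X
  i= 1: F-P = 16 → Q
  i= 2: L-P = 22 → W
  i= 3: B-K = 17 → R
  i= 4: F-I = 23 → X
  i= 5: Y-I = 16 → Q
  i= 6: G-K = 22 → W
  i= 7: I-R = 17 → R
  i= 8: E-H = 23 → X
  i= 9: L-V = 16 → Q
  i=10: O-S = 22 → W
  i=11: Y-H = 17 → R
  i=12: T-W = 23 → X
  i=13: L-V = 16 → Q
  i=14: F-J = 22 → W
  i=15: J-S = 17 → R
  i=16: I-L = 23 → X
  i=17: R-B = 16 → Q
  i=18: B-F = 22 → W
  i=19: U-D = 17 → R
  i=20: V-Y = 23 → X
  i=21: N-X = 16 → Q
  shifts repeat with period 4: XQWR

XQWR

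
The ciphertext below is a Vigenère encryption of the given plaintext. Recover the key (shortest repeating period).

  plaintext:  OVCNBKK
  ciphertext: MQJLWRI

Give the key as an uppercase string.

YVH

  i= 0: M-O = 24 → Y
  i= 1: Q-V = 21 → V
  i= 2: J-C =  7 → H
  i= 3: L-N = 24 → Y
  i= 4: W-B = 21 → V
  i= 5: R-K =  7 → H
  i= 6: I-K = 24 → Y
  shifts repeat with period 3: YVH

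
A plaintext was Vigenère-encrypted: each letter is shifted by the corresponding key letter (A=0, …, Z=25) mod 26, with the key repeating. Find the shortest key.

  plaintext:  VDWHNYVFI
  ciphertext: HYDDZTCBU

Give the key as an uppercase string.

MVHW

  i= 0: H-V = 12 → M
  i= 1: Y-D = 21 → V
  i= 2: D-W =  7 → H
  i= 3: D-H = 22 → W
  i= 4: Z-N = 12 → M
  i= 5: T-Y = 21 → V
  i= 6: C-V =  7 → H
  i= 7: B-F = 22 → W
  i= 8: U-I = 12 → M
  shifts repeat with period 4: MVHW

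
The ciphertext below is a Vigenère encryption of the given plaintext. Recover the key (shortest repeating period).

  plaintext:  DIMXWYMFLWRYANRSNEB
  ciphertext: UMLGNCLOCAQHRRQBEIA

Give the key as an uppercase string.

  i= 0: U-D = 17 → R
  i= 1: M-I =  4 → E
  i= 2: L-M = 25 → Z
  i= 3: G-X =  9 → J
  i= 4: N-W = 17 → R
  i= 5: C-Y =  4 → E
  i= 6: L-M = 25 → Z
  i= 7: O-F =  9 → J
  i= 8: C-L = 17 → R
  i= 9: A-W =  4 → E
  i=10: Q-R = 25 → Z
  i=11: H-Y =  9 → J
  i=12: R-A = 17 → R
  i=13: R-N =  4 → E
  i=14: Q-R = 25 → Z
  i=15: B-S =  9 → J
  i=16: E-N = 17 → R
  i=17: I-E =  4 → E
  i=18: A-B = 25 → Z
  shifts repeat with period 4: REZJ

REZJ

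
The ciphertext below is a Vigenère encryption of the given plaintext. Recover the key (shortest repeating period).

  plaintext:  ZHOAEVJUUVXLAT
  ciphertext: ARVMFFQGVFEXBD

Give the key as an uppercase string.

BKHM

  i= 0: A-Z =  1 → B
  i= 1: R-H = 10 → K
  i= 2: V-O =  7 → H
  i= 3: M-A = 12 → M
  i= 4: F-E =  1 → B
  i= 5: F-V = 10 → K
  i= 6: Q-J =  7 → H
  i= 7: G-U = 12 → M
  i= 8: V-U =  1 → B
  i= 9: F-V = 10 → K
  i=10: E-X =  7 → H
  i=11: X-L = 12 → M
  i=12: B-A =  1 → B
  i=13: D-T = 10 → K
  shifts repeat with period 4: BKHM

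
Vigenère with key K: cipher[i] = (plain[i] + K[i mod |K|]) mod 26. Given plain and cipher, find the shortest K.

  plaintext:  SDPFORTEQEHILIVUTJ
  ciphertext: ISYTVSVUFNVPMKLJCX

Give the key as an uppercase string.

  i= 0: I-S = 16 → Q
  i= 1: S-D = 15 → P
  i= 2: Y-P =  9 → J
  i= 3: T-F = 14 → O
  i= 4: V-O =  7 → H
  i= 5: S-R =  1 → B
  i= 6: V-T =  2 → C
  i= 7: U-E = 16 → Q
  i= 8: F-Q = 15 → P
  i= 9: N-E =  9 → J
  i=10: V-H = 14 → O
  i=11: P-I =  7 → H
  i=12: M-L =  1 → B
  i=13: K-I =  2 → C
  i=14: L-V = 16 → Q
  i=15: J-U = 15 → P
  i=16: C-T =  9 → J
  i=17: X-J = 14 → O
  shifts repeat with period 7: QPJOHBC

QPJOHBC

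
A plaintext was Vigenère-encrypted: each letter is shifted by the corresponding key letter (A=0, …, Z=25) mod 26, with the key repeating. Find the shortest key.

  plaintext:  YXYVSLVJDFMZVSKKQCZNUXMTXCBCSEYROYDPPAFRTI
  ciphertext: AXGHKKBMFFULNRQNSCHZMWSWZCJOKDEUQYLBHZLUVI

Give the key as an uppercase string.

  i= 0: A-Y =  2 → C
  i= 1: X-X =  0 → A
  i= 2: G-Y =  8 → I
  i= 3: H-V = 12 → M
  i= 4: K-S = 18 → S
  i= 5: K-L = 25 → Z
  i= 6: B-V =  6 → G
  i= 7: M-J =  3 → D
  i= 8: F-D =  2 → C
  i= 9: F-F =  0 → A
  i=10: U-M =  8 → I
  i=11: L-Z = 12 → M
  i=12: N-V = 18 → S
  i=13: R-S = 25 → Z
  i=14: Q-K =  6 → G
  i=15: N-K =  3 → D
  i=16: S-Q =  2 → C
  i=17: C-C =  0 → A
  i=18: H-Z =  8 → I
  i=19: Z-N = 12 → M
  i=20: M-U = 18 → S
  i=21: W-X = 25 → Z
  i=22: S-M =  6 → G
  i=23: W-T =  3 → D
  i=24: Z-X =  2 → C
  i=25: C-C =  0 → A
  i=26: J-B =  8 → I
  i=27: O-C = 12 → M
  i=28: K-S = 18 → S
  i=29: D-E = 25 → Z
  i=30: E-Y =  6 → G
  i=31: U-R =  3 → D
  i=32: Q-O =  2 → C
  i=33: Y-Y =  0 → A
  i=34: L-D =  8 → I
  i=35: B-P = 12 → M
  i=36: H-P = 18 → S
  i=37: Z-A = 25 → Z
  i=38: L-F =  6 → G
  i=39: U-R =  3 → D
  i=40: V-T =  2 → C
  i=41: I-I =  0 → A
  shifts repeat with period 8: CAIMSZGD

CAIMSZGD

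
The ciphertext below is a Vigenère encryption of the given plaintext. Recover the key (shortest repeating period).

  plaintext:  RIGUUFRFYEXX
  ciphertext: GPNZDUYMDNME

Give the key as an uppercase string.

  i= 0: G-R = 15 → P
  i= 1: P-I =  7 → H
  i= 2: N-G =  7 → H
  i= 3: Z-U =  5 → F
  i= 4: D-U =  9 → J
  i= 5: U-F = 15 → P
  i= 6: Y-R =  7 → H
  i= 7: M-F =  7 → H
  i= 8: D-Y =  5 → F
  i= 9: N-E =  9 → J
  i=10: M-X = 15 → P
  i=11: E-X =  7 → H
  shifts repeat with period 5: PHHFJ

PHHFJ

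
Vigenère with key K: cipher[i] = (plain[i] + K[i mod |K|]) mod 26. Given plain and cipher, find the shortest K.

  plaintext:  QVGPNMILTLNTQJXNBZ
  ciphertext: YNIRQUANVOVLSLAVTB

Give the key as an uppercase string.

  i= 0: Y-Q =  8 → I
  i= 1: N-V = 18 → S
  i= 2: I-G =  2 → C
  i= 3: R-P =  2 → C
  i= 4: Q-N =  3 → D
  i= 5: U-M =  8 → I
  i= 6: A-I = 18 → S
  i= 7: N-L =  2 → C
  i= 8: V-T =  2 → C
  i= 9: O-L =  3 → D
  i=10: V-N =  8 → I
  i=11: L-T = 18 → S
  i=12: S-Q =  2 → C
  i=13: L-J =  2 → C
  i=14: A-X =  3 → D
  i=15: V-N =  8 → I
  i=16: T-B = 18 → S
  i=17: B-Z =  2 → C
  shifts repeat with period 5: ISCCD

ISCCD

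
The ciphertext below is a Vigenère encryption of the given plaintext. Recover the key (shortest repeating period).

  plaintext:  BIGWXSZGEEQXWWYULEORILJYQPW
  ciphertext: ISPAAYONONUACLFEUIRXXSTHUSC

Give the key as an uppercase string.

HKJEDGP

  i= 0: I-B =  7 → H
  i= 1: S-I = 10 → K
  i= 2: P-G =  9 → J
  i= 3: A-W =  4 → E
  i= 4: A-X =  3 → D
  i= 5: Y-S =  6 → G
  i= 6: O-Z = 15 → P
  i= 7: N-G =  7 → H
  i= 8: O-E = 10 → K
  i= 9: N-E =  9 → J
  i=10: U-Q =  4 → E
  i=11: A-X =  3 → D
  i=12: C-W =  6 → G
  i=13: L-W = 15 → P
  i=14: F-Y =  7 → H
  i=15: E-U = 10 → K
  i=16: U-L =  9 → J
  i=17: I-E =  4 → E
  i=18: R-O =  3 → D
  i=19: X-R =  6 → G
  i=20: X-I = 15 → P
  i=21: S-L =  7 → H
  i=22: T-J = 10 → K
  i=23: H-Y =  9 → J
  i=24: U-Q =  4 → E
  i=25: S-P =  3 → D
  i=26: C-W =  6 → G
  shifts repeat with period 7: HKJEDGP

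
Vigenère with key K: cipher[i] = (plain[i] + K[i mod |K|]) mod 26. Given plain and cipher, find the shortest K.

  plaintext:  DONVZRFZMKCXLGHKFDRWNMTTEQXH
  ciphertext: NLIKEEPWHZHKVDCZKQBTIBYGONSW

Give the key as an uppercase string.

KXVPFN

  i= 0: N-D = 10 → K
  i= 1: L-O = 23 → X
  i= 2: I-N = 21 → V
  i= 3: K-V = 15 → P
  i= 4: E-Z =  5 → F
  i= 5: E-R = 13 → N
  i= 6: P-F = 10 → K
  i= 7: W-Z = 23 → X
  i= 8: H-M = 21 → V
  i= 9: Z-K = 15 → P
  i=10: H-C =  5 → F
  i=11: K-X = 13 → N
  i=12: V-L = 10 → K
  i=13: D-G = 23 → X
  i=14: C-H = 21 → V
  i=15: Z-K = 15 → P
  i=16: K-F =  5 → F
  i=17: Q-D = 13 → N
  i=18: B-R = 10 → K
  i=19: T-W = 23 → X
  i=20: I-N = 21 → V
  i=21: B-M = 15 → P
  i=22: Y-T =  5 → F
  i=23: G-T = 13 → N
  i=24: O-E = 10 → K
  i=25: N-Q = 23 → X
  i=26: S-X = 21 → V
  i=27: W-H = 15 → P
  shifts repeat with period 6: KXVPFN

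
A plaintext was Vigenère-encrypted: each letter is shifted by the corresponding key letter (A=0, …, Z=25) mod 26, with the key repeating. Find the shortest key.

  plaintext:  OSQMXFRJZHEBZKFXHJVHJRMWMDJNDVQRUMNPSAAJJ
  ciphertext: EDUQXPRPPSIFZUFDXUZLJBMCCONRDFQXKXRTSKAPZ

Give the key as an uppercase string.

  i= 0: E-O = 16 → Q
  i= 1: D-S = 11 → L
  i= 2: U-Q =  4 → E
  i= 3: Q-M =  4 → E
  i= 4: X-X =  0 → A
  i= 5: P-F = 10 → K
  i= 6: R-R =  0 → A
  i= 7: P-J =  6 → G
  i= 8: P-Z = 16 → Q
  i= 9: S-H = 11 → L
  i=10: I-E =  4 → E
  i=11: F-B =  4 → E
  i=12: Z-Z =  0 → A
  i=13: U-K = 10 → K
  i=14: F-F =  0 → A
  i=15: D-X =  6 → G
  i=16: X-H = 16 → Q
  i=17: U-J = 11 → L
  i=18: Z-V =  4 → E
  i=19: L-H =  4 → E
  i=20: J-J =  0 → A
  i=21: B-R = 10 → K
  i=22: M-M =  0 → A
  i=23: C-W =  6 → G
  i=24: C-M = 16 → Q
  i=25: O-D = 11 → L
  i=26: N-J =  4 → E
  i=27: R-N =  4 → E
  i=28: D-D =  0 → A
  i=29: F-V = 10 → K
  i=30: Q-Q =  0 → A
  i=31: X-R =  6 → G
  i=32: K-U = 16 → Q
  i=33: X-M = 11 → L
  i=34: R-N =  4 → E
  i=35: T-P =  4 → E
  i=36: S-S =  0 → A
  i=37: K-A = 10 → K
  i=38: A-A =  0 → A
  i=39: P-J =  6 → G
  i=40: Z-J = 16 → Q
  shifts repeat with period 8: QLEEAKAG

QLEEAKAG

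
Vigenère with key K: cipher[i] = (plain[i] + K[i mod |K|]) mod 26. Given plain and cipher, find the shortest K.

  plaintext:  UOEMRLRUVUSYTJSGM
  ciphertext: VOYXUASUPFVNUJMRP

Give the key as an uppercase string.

BAULDP

  i= 0: V-U =  1 → B
  i= 1: O-O =  0 → A
  i= 2: Y-E = 20 → U
  i= 3: X-M = 11 → L
  i= 4: U-R =  3 → D
  i= 5: A-L = 15 → P
  i= 6: S-R =  1 → B
  i= 7: U-U =  0 → A
  i= 8: P-V = 20 → U
  i= 9: F-U = 11 → L
  i=10: V-S =  3 → D
  i=11: N-Y = 15 → P
  i=12: U-T =  1 → B
  i=13: J-J =  0 → A
  i=14: M-S = 20 → U
  i=15: R-G = 11 → L
  i=16: P-M =  3 → D
  shifts repeat with period 6: BAULDP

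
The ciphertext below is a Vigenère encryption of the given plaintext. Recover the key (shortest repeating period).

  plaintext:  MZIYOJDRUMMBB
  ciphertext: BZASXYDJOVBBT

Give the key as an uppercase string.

PASUJ

  i= 0: B-M = 15 → P
  i= 1: Z-Z =  0 → A
  i= 2: A-I = 18 → S
  i= 3: S-Y = 20 → U
  i= 4: X-O =  9 → J
  i= 5: Y-J = 15 → P
  i= 6: D-D =  0 → A
  i= 7: J-R = 18 → S
  i= 8: O-U = 20 → U
  i= 9: V-M =  9 → J
  i=10: B-M = 15 → P
  i=11: B-B =  0 → A
  i=12: T-B = 18 → S
  shifts repeat with period 5: PASUJ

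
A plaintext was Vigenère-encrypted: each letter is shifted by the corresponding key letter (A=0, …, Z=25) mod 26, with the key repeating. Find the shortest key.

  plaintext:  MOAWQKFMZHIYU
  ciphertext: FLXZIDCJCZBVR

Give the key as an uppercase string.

TXXDS

  i= 0: F-M = 19 → T
  i= 1: L-O = 23 → X
  i= 2: X-A = 23 → X
  i= 3: Z-W =  3 → D
  i= 4: I-Q = 18 → S
  i= 5: D-K = 19 → T
  i= 6: C-F = 23 → X
  i= 7: J-M = 23 → X
  i= 8: C-Z =  3 → D
  i= 9: Z-H = 18 → S
  i=10: B-I = 19 → T
  i=11: V-Y = 23 → X
  i=12: R-U = 23 → X
  shifts repeat with period 5: TXXDS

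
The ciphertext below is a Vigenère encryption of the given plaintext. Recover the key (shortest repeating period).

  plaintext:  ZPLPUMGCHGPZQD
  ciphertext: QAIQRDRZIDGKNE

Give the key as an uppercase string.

RLXBX

  i= 0: Q-Z = 17 → R
  i= 1: A-P = 11 → L
  i= 2: I-L = 23 → X
  i= 3: Q-P =  1 → B
  i= 4: R-U = 23 → X
  i= 5: D-M = 17 → R
  i= 6: R-G = 11 → L
  i= 7: Z-C = 23 → X
  i= 8: I-H =  1 → B
  i= 9: D-G = 23 → X
  i=10: G-P = 17 → R
  i=11: K-Z = 11 → L
  i=12: N-Q = 23 → X
  i=13: E-D =  1 → B
  shifts repeat with period 5: RLXBX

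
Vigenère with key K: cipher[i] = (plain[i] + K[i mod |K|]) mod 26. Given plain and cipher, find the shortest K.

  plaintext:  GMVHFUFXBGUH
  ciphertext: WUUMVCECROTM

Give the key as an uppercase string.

QIZF

  i= 0: W-G = 16 → Q
  i= 1: U-M =  8 → I
  i= 2: U-V = 25 → Z
  i= 3: M-H =  5 → F
  i= 4: V-F = 16 → Q
  i= 5: C-U =  8 → I
  i= 6: E-F = 25 → Z
  i= 7: C-X =  5 → F
  i= 8: R-B = 16 → Q
  i= 9: O-G =  8 → I
  i=10: T-U = 25 → Z
  i=11: M-H =  5 → F
  shifts repeat with period 4: QIZF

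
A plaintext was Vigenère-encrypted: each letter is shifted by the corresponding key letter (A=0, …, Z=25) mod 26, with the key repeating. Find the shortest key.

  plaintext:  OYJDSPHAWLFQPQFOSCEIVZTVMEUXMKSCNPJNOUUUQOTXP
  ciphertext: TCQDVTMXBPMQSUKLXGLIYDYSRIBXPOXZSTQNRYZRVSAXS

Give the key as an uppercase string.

FEHADEFX

  i= 0: T-O =  5 → F
  i= 1: C-Y =  4 → E
  i= 2: Q-J =  7 → H
  i= 3: D-D =  0 → A
  i= 4: V-S =  3 → D
  i= 5: T-P =  4 → E
  i= 6: M-H =  5 → F
  i= 7: X-A = 23 → X
  i= 8: B-W =  5 → F
  i= 9: P-L =  4 → E
  i=10: M-F =  7 → H
  i=11: Q-Q =  0 → A
  i=12: S-P =  3 → D
  i=13: U-Q =  4 → E
  i=14: K-F =  5 → F
  i=15: L-O = 23 → X
  i=16: X-S =  5 → F
  i=17: G-C =  4 → E
  i=18: L-E =  7 → H
  i=19: I-I =  0 → A
  i=20: Y-V =  3 → D
  i=21: D-Z =  4 → E
  i=22: Y-T =  5 → F
  i=23: S-V = 23 → X
  i=24: R-M =  5 → F
  i=25: I-E =  4 → E
  i=26: B-U =  7 → H
  i=27: X-X =  0 → A
  i=28: P-M =  3 → D
  i=29: O-K =  4 → E
  i=30: X-S =  5 → F
  i=31: Z-C = 23 → X
  i=32: S-N =  5 → F
  i=33: T-P =  4 → E
  i=34: Q-J =  7 → H
  i=35: N-N =  0 → A
  i=36: R-O =  3 → D
  i=37: Y-U =  4 → E
  i=38: Z-U =  5 → F
  i=39: R-U = 23 → X
  i=40: V-Q =  5 → F
  i=41: S-O =  4 → E
  i=42: A-T =  7 → H
  i=43: X-X =  0 → A
  i=44: S-P =  3 → D
  shifts repeat with period 8: FEHADEFX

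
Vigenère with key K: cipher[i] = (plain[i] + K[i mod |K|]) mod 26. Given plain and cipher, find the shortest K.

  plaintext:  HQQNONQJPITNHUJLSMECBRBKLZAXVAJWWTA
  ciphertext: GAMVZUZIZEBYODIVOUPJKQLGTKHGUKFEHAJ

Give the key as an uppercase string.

ZKWILHJ

  i= 0: G-H = 25 → Z
  i= 1: A-Q = 10 → K
  i= 2: M-Q = 22 → W
  i= 3: V-N =  8 → I
  i= 4: Z-O = 11 → L
  i= 5: U-N =  7 → H
  i= 6: Z-Q =  9 → J
  i= 7: I-J = 25 → Z
  i= 8: Z-P = 10 → K
  i= 9: E-I = 22 → W
  i=10: B-T =  8 → I
  i=11: Y-N = 11 → L
  i=12: O-H =  7 → H
  i=13: D-U =  9 → J
  i=14: I-J = 25 → Z
  i=15: V-L = 10 → K
  i=16: O-S = 22 → W
  i=17: U-M =  8 → I
  i=18: P-E = 11 → L
  i=19: J-C =  7 → H
  i=20: K-B =  9 → J
  i=21: Q-R = 25 → Z
  i=22: L-B = 10 → K
  i=23: G-K = 22 → W
  i=24: T-L =  8 → I
  i=25: K-Z = 11 → L
  i=26: H-A =  7 → H
  i=27: G-X =  9 → J
  i=28: U-V = 25 → Z
  i=29: K-A = 10 → K
  i=30: F-J = 22 → W
  i=31: E-W =  8 → I
  i=32: H-W = 11 → L
  i=33: A-T =  7 → H
  i=34: J-A =  9 → J
  shifts repeat with period 7: ZKWILHJ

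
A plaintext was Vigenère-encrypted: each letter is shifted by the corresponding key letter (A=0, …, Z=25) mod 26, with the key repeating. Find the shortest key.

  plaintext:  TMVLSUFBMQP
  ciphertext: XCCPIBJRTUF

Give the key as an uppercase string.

EQH

  i= 0: X-T =  4 → E
  i= 1: C-M = 16 → Q
  i= 2: C-V =  7 → H
  i= 3: P-L =  4 → E
  i= 4: I-S = 16 → Q
  i= 5: B-U =  7 → H
  i= 6: J-F =  4 → E
  i= 7: R-B = 16 → Q
  i= 8: T-M =  7 → H
  i= 9: U-Q =  4 → E
  i=10: F-P = 16 → Q
  shifts repeat with period 3: EQH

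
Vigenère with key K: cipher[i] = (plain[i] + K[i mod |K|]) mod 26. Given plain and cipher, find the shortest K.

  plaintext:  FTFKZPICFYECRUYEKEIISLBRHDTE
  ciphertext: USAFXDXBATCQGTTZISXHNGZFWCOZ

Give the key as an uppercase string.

PZVVYO

  i= 0: U-F = 15 → P
  i= 1: S-T = 25 → Z
  i= 2: A-F = 21 → V
  i= 3: F-K = 21 → V
  i= 4: X-Z = 24 → Y
  i= 5: D-P = 14 → O
  i= 6: X-I = 15 → P
  i= 7: B-C = 25 → Z
  i= 8: A-F = 21 → V
  i= 9: T-Y = 21 → V
  i=10: C-E = 24 → Y
  i=11: Q-C = 14 → O
  i=12: G-R = 15 → P
  i=13: T-U = 25 → Z
  i=14: T-Y = 21 → V
  i=15: Z-E = 21 → V
  i=16: I-K = 24 → Y
  i=17: S-E = 14 → O
  i=18: X-I = 15 → P
  i=19: H-I = 25 → Z
  i=20: N-S = 21 → V
  i=21: G-L = 21 → V
  i=22: Z-B = 24 → Y
  i=23: F-R = 14 → O
  i=24: W-H = 15 → P
  i=25: C-D = 25 → Z
  i=26: O-T = 21 → V
  i=27: Z-E = 21 → V
  shifts repeat with period 6: PZVVYO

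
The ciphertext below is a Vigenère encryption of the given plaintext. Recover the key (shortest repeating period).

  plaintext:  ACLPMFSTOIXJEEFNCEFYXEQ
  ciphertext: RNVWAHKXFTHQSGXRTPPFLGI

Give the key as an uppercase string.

  i= 0: R-A = 17 → R
  i= 1: N-C = 11 → L
  i= 2: V-L = 10 → K
  i= 3: W-P =  7 → H
  i= 4: A-M = 14 → O
  i= 5: H-F =  2 → C
  i= 6: K-S = 18 → S
  i= 7: X-T =  4 → E
  i= 8: F-O = 17 → R
  i= 9: T-I = 11 → L
  i=10: H-X = 10 → K
  i=11: Q-J =  7 → H
  i=12: S-E = 14 → O
  i=13: G-E =  2 → C
  i=14: X-F = 18 → S
  i=15: R-N =  4 → E
  i=16: T-C = 17 → R
  i=17: P-E = 11 → L
  i=18: P-F = 10 → K
  i=19: F-Y =  7 → H
  i=20: L-X = 14 → O
  i=21: G-E =  2 → C
  i=22: I-Q = 18 → S
  shifts repeat with period 8: RLKHOCSE

RLKHOCSE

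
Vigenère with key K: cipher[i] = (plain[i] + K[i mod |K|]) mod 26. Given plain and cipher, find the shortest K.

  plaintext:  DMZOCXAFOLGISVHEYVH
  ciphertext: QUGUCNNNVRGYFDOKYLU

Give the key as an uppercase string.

NIHGAQ

  i= 0: Q-D = 13 → N
  i= 1: U-M =  8 → I
  i= 2: G-Z =  7 → H
  i= 3: U-O =  6 → G
  i= 4: C-C =  0 → A
  i= 5: N-X = 16 → Q
  i= 6: N-A = 13 → N
  i= 7: N-F =  8 → I
  i= 8: V-O =  7 → H
  i= 9: R-L =  6 → G
  i=10: G-G =  0 → A
  i=11: Y-I = 16 → Q
  i=12: F-S = 13 → N
  i=13: D-V =  8 → I
  i=14: O-H =  7 → H
  i=15: K-E =  6 → G
  i=16: Y-Y =  0 → A
  i=17: L-V = 16 → Q
  i=18: U-H = 13 → N
  shifts repeat with period 6: NIHGAQ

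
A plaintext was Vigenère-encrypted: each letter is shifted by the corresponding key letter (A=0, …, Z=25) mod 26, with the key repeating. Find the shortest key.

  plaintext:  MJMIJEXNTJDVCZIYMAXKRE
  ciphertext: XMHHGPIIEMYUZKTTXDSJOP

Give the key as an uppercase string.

LDVZXLLV

  i= 0: X-M = 11 → L
  i= 1: M-J =  3 → D
  i= 2: H-M = 21 → V
  i= 3: H-I = 25 → Z
  i= 4: G-J = 23 → X
  i= 5: P-E = 11 → L
  i= 6: I-X = 11 → L
  i= 7: I-N = 21 → V
  i= 8: E-T = 11 → L
  i= 9: M-J =  3 → D
  i=10: Y-D = 21 → V
  i=11: U-V = 25 → Z
  i=12: Z-C = 23 → X
  i=13: K-Z = 11 → L
  i=14: T-I = 11 → L
  i=15: T-Y = 21 → V
  i=16: X-M = 11 → L
  i=17: D-A =  3 → D
  i=18: S-X = 21 → V
  i=19: J-K = 25 → Z
  i=20: O-R = 23 → X
  i=21: P-E = 11 → L
  shifts repeat with period 8: LDVZXLLV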